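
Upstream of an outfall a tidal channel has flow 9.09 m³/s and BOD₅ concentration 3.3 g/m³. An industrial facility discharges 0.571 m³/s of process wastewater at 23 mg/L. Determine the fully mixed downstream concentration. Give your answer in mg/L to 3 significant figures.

4.46 mg/L

By mass balance at complete mixing, C = (0.571·23 + 9.09·3.3) / (0.571 + 9.09) = 43.13/9.661 = 4.464 mg/L.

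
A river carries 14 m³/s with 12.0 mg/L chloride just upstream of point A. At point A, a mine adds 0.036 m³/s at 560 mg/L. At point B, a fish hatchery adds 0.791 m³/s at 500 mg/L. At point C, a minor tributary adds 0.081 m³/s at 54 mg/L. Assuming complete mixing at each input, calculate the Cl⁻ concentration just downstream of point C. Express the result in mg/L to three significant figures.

39.4 mg/L

After input A: C = (14·12 + 0.036·560) / 14.04 = 13.41 mg/L.
After input B: C = (14.04·13.41 + 0.791·500) / 14.83 = 39.36 mg/L.
After input C: C = (14.83·39.36 + 0.081·54) / 14.91 = 39.44 mg/L.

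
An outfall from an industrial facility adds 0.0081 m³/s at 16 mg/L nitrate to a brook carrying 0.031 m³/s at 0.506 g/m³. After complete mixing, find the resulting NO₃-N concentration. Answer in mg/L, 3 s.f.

3.72 mg/L

Conservation of mass across the mixing zone: C = (0.0081·16 + 0.031·0.506) / (0.0081 + 0.031) = 0.1453/0.0391 = 3.716 mg/L.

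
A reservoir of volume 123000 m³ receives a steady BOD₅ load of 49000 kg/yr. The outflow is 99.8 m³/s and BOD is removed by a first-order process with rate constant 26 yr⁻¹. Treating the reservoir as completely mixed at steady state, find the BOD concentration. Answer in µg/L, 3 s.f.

Outflow Q = 99.8 m³/s × 3.156e+07 s/yr = 3.149e+09 m³/yr.
Steady-state CSTR mass balance: W = Q·C + k·V·C, so C = W/(Q + kV).
Q + kV = 3.149e+09 + 26·123000 = 3.153e+09 m³/yr.
C = 49000/3.153e+09 = 1.554e-05 kg/m³ = 0.01554 mg/L = 15.54 µg/L.

15.5 µg/L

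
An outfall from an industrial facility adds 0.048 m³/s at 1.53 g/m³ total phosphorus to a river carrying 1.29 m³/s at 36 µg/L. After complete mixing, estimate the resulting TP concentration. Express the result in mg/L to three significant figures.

0.0896 mg/L

36 µg/L = 0.036 mg/L.
Conservation of mass across the mixing zone: C = (0.048·1.53 + 1.29·0.036) / (0.048 + 1.29) = 0.1199/1.338 = 0.0896 mg/L.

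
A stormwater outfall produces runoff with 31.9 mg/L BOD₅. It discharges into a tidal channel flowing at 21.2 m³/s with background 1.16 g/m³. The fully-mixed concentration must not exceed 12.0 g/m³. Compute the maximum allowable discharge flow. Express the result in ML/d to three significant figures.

Mass balance at complete mixing: C_std·(Q_w + Q_r) = Q_w·C_e + Q_r·C_b.
Rearranging, Q_w = Q_r·(C_std − C_b)/(C_e − C_std) = 21.2·(12 − 1.16) / (31.9 − 12) = 11.55 m³/s.
= 997.8 ML/d.

998 ML/d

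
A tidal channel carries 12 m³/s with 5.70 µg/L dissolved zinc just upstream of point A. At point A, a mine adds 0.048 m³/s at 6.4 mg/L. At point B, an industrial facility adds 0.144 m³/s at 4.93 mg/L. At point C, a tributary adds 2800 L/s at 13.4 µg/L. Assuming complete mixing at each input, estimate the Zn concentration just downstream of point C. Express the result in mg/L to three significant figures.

0.0749 mg/L

5.70 µg/L = 0.0057 mg/L.
After input A: C = (12·0.0057 + 0.048·6.4) / 12.05 = 0.03118 mg/L.
After input B: C = (12.05·0.03118 + 0.144·4.93) / 12.19 = 0.08904 mg/L.
2800 L/s = 2.8 m³/s.
13.4 µg/L = 0.0134 mg/L.
After input C: C = (12.19·0.08904 + 2.8·0.0134) / 14.99 = 0.07491 mg/L.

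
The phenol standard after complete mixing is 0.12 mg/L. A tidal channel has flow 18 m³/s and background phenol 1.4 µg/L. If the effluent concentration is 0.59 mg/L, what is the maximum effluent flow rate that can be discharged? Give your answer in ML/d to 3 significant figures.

1.4 µg/L = 0.0014 mg/L.
Mass balance at complete mixing: C_std·(Q_w + Q_r) = Q_w·C_e + Q_r·C_b.
Rearranging, Q_w = Q_r·(C_std − C_b)/(C_e − C_std) = 18·(0.12 − 0.0014) / (0.59 − 0.12) = 4.542 m³/s.
= 392.4 ML/d.

392 ML/d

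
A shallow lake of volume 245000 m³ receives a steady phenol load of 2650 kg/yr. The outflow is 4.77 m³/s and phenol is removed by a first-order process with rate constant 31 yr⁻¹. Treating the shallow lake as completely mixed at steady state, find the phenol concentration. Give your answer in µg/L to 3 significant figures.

Outflow Q = 4.77 m³/s × 3.156e+07 s/yr = 1.505e+08 m³/yr.
Steady-state CSTR mass balance: W = Q·C + k·V·C, so C = W/(Q + kV).
Q + kV = 1.505e+08 + 31·245000 = 1.581e+08 m³/yr.
C = 2650/1.581e+08 = 1.676e-05 kg/m³ = 0.01676 mg/L = 16.76 µg/L.

16.8 µg/L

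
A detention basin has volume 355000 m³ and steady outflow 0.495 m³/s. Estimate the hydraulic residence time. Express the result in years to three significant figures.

Q = 0.495 m³/s × 3.156e+07 s/yr = 1.562e+07 m³/yr.
Hydraulic residence time τ = V/Q = 355000/1.562e+07 = 0.02273 yr.

0.0227 yr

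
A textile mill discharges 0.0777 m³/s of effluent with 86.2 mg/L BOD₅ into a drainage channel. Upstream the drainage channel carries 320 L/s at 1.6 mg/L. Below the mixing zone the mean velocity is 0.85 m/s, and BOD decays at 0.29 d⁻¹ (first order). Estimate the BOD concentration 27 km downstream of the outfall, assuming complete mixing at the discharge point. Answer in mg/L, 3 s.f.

16.3 mg/L

320 L/s = 0.32 m³/s.
After complete mixing, C₀ = (0.0777·86.2 + 0.32·1.6) / 0.3977 = 18.13 mg/L.
Travel time t = 2.7e+04 m / 0.85 m/s = 3.176e+04 s = 0.3676 d.
C = 18.13·exp(−0.29·0.3676) = 18.13·0.8989 = 16.3 mg/L.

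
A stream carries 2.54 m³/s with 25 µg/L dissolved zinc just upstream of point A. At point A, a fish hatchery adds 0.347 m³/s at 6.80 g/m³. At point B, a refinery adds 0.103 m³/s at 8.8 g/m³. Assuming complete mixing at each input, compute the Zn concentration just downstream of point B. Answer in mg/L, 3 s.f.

1.11 mg/L

25 µg/L = 0.025 mg/L.
After input A: C = (2.54·0.025 + 0.347·6.8) / 2.887 = 0.8393 mg/L.
After input B: C = (2.887·0.8393 + 0.103·8.8) / 2.99 = 1.114 mg/L.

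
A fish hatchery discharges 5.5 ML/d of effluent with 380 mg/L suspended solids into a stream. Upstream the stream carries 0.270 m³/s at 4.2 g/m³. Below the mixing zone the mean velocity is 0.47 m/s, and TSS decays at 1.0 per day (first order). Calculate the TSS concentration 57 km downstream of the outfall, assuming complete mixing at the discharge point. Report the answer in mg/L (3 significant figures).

18.6 mg/L

5.5 ML/d = 0.06366 m³/s.
After complete mixing, C₀ = (0.06366·380 + 0.27·4.2) / 0.3337 = 75.9 mg/L.
Travel time t = 5.7e+04 m / 0.47 m/s = 1.213e+05 s = 1.404 d.
C = 75.9·exp(−1.0·1.404) = 75.9·0.2457 = 18.65 mg/L.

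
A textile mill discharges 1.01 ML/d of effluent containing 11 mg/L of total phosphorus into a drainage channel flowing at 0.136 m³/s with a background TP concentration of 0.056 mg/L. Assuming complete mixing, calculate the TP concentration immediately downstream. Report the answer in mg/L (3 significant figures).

0.922 mg/L

1.01 ML/d = 0.01169 m³/s.
Flow-weighted mixing gives C = (0.01169·11 + 0.136·0.056) / (0.01169 + 0.136) = 0.1362/0.1477 = 0.9222 mg/L.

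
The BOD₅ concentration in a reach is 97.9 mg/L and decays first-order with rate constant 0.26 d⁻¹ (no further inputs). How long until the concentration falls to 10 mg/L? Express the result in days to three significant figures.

t = ln(C₀/C)/k = ln(97.9/10)/0.26 = 2.281/0.26 = 8.774 d.

8.77 d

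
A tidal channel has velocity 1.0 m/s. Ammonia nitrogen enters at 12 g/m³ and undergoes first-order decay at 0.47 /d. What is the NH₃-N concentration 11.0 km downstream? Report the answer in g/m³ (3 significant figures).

11.3 g/m³

Travel time t = 11.0 km / 1.0 m/s = 1.1e+04/1.0 = 1.1e+04 s = 0.1273 d.
First-order decay: C = 12·exp(−0.47·0.1273) = 12·0.9419 = 11.3 g/m³.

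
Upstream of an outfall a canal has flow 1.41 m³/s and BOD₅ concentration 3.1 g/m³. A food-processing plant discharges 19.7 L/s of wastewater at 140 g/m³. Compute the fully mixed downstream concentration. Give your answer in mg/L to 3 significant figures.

4.99 mg/L

19.7 L/s = 0.0197 m³/s.
Flow-weighted mixing gives C = (0.0197·140 + 1.41·3.1) / (0.0197 + 1.41) = 7.129/1.43 = 4.986 mg/L.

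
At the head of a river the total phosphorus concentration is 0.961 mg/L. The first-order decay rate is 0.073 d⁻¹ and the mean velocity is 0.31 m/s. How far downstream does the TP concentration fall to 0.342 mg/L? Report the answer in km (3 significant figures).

379 km

From C = C₀·e^(−kt), t = ln(C₀/C)/k = ln(0.961/0.342)/0.073 = 1.033/0.073 = 14.15 d.
Distance = v·t = 0.31 m/s × 1.223e+06 s = 3.791e+05 m = 379.1 km.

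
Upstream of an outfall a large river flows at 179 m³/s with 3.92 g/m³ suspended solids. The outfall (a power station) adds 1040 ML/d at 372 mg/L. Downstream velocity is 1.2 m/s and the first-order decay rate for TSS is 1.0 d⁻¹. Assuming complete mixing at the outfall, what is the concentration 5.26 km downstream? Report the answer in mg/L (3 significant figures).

25.8 mg/L

1040 ML/d = 12.04 m³/s.
After complete mixing, C₀ = (12.04·372 + 179·3.92) / 191 = 27.11 mg/L.
Travel time t = 5260 m / 1.2 m/s = 4383 s = 0.05073 d.
C = 27.11·exp(−1.0·0.05073) = 27.11·0.9505 = 25.77 mg/L.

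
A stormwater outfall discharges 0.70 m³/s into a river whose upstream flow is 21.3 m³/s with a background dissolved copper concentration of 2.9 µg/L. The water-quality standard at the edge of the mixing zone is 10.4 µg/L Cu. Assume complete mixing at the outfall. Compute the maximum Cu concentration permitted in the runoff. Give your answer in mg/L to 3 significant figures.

0.239 mg/L

2.9 µg/L = 0.0029 mg/L.
10.4 µg/L = 0.0104 mg/L.
Mass balance: 0.0104·22 = 0.7·Cₑ + 21.3·0.0029.
Cₑ = (0.2288 − 0.06177) / 0.7 = 0.2386 mg/L.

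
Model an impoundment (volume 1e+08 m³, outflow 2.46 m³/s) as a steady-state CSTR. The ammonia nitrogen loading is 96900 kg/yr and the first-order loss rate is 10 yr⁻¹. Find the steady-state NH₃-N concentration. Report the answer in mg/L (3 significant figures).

Outflow Q = 2.46 m³/s × 3.156e+07 s/yr = 7.763e+07 m³/yr.
Steady-state CSTR mass balance: W = Q·C + k·V·C, so C = W/(Q + kV).
Q + kV = 7.763e+07 + 10·1e+08 = 1.078e+09 m³/yr.
C = 96900/1.078e+09 = 8.992e-05 kg/m³ = 0.08992 mg/L.

0.0899 mg/L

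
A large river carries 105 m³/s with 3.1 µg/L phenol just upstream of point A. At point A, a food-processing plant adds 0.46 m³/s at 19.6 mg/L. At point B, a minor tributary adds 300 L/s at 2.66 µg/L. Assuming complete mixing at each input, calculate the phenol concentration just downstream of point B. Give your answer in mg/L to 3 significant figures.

0.0883 mg/L

3.1 µg/L = 0.0031 mg/L.
After input A: C = (105·0.0031 + 0.46·19.6) / 105.5 = 0.08858 mg/L.
300 L/s = 0.3 m³/s.
2.66 µg/L = 0.00266 mg/L.
After input B: C = (105.5·0.08858 + 0.3·0.00266) / 105.8 = 0.08833 mg/L.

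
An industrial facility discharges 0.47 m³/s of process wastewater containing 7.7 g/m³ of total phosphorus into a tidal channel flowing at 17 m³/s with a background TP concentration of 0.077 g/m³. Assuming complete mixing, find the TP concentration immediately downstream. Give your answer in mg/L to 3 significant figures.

0.282 mg/L

By mass balance at complete mixing, C = (0.47·7.7 + 17·0.077) / (0.47 + 17) = 4.928/17.47 = 0.2821 mg/L.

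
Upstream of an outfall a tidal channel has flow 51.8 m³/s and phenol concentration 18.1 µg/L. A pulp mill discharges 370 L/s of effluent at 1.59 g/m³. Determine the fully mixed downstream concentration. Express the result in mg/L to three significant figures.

370 L/s = 0.37 m³/s.
18.1 µg/L = 0.0181 mg/L.
By mass balance at complete mixing, C = (0.37·1.59 + 51.8·0.0181) / (0.37 + 51.8) = 1.526/52.17 = 0.02925 mg/L.

0.0292 mg/L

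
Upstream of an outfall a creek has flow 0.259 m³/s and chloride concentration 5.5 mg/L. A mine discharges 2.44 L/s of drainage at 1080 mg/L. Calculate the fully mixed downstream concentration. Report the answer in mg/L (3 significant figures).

15.5 mg/L

2.44 L/s = 0.00244 m³/s.
Flow-weighted mixing gives C = (0.00244·1080 + 0.259·5.5) / (0.00244 + 0.259) = 4.06/0.2614 = 15.53 mg/L.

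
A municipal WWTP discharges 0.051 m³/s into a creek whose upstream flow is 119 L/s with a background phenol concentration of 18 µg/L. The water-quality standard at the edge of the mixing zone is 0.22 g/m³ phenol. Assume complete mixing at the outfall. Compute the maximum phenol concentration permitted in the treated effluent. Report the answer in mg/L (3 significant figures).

0.691 mg/L

119 L/s = 0.119 m³/s.
18 µg/L = 0.018 mg/L.
Mass balance: 0.22·0.17 = 0.051·Cₑ + 0.119·0.018.
Cₑ = (0.0374 − 0.002142) / 0.051 = 0.6913 mg/L.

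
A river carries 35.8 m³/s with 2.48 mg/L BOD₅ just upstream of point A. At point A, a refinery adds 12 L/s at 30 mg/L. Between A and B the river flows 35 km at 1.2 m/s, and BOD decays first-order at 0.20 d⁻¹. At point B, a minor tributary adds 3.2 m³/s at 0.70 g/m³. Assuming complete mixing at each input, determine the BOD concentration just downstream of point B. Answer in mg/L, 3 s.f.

2.19 mg/L

12 L/s = 0.012 m³/s.
After input A: C = (35.8·2.48 + 0.012·30) / 35.81 = 2.489 mg/L.
Over the 35 km reach to input B (t = 2.917e+04 s = 0.3376 d), decay gives C = 2.489·exp(−0.20·0.3376) = 2.327 mg/L.
After input B: C = (35.81·2.327 + 3.2·0.7) / 39.01 = 2.193 mg/L.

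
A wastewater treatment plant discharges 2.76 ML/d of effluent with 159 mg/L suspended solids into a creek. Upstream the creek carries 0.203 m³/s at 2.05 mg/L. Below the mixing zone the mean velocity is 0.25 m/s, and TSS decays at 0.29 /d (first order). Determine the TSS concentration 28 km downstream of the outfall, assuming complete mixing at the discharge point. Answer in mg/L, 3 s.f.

2.76 ML/d = 0.03194 m³/s.
After complete mixing, C₀ = (0.03194·159 + 0.203·2.05) / 0.2349 = 23.39 mg/L.
Travel time t = 2.8e+04 m / 0.25 m/s = 1.12e+05 s = 1.296 d.
C = 23.39·exp(−0.29·1.296) = 23.39·0.6867 = 16.06 mg/L.

16.1 mg/L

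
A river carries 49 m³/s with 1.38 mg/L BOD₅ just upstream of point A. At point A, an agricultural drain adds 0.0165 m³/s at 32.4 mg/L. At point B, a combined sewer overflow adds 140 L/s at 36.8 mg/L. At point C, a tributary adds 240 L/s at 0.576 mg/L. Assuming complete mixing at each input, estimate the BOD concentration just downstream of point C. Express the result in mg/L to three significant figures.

1.49 mg/L

After input A: C = (49·1.38 + 0.0165·32.4) / 49.02 = 1.39 mg/L.
140 L/s = 0.14 m³/s.
After input B: C = (49.02·1.39 + 0.14·36.8) / 49.16 = 1.491 mg/L.
240 L/s = 0.24 m³/s.
After input C: C = (49.16·1.491 + 0.24·0.576) / 49.4 = 1.487 mg/L.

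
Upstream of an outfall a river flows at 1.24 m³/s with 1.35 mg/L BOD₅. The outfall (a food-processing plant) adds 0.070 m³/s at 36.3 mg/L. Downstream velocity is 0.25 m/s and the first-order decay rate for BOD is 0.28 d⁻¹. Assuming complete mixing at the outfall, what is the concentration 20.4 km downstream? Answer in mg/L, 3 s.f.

2.47 mg/L

After complete mixing, C₀ = (0.07·36.3 + 1.24·1.35) / 1.31 = 3.218 mg/L.
Travel time t = 2.04e+04 m / 0.25 m/s = 8.16e+04 s = 0.9444 d.
C = 3.218·exp(−0.28·0.9444) = 3.218·0.7676 = 2.47 mg/L.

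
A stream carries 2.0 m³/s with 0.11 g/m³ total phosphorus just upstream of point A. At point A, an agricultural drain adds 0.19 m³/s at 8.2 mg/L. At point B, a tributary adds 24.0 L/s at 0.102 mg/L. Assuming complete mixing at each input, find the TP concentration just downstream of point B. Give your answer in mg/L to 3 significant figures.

0.804 mg/L

After input A: C = (2·0.11 + 0.19·8.2) / 2.19 = 0.8119 mg/L.
24.0 L/s = 0.024 m³/s.
After input B: C = (2.19·0.8119 + 0.024·0.102) / 2.214 = 0.8042 mg/L.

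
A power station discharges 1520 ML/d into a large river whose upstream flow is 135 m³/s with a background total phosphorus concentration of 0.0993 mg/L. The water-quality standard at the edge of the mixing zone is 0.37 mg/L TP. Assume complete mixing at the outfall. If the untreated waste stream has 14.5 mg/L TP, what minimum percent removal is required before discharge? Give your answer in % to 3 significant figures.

83.1 %

1520 ML/d = 17.59 m³/s.
Mass balance: 0.37·152.6 = 17.59·Cₑ + 135·0.0993.
Cₑ = (56.46 − 13.41) / 17.59 = 2.447 mg/L.
Required removal = 1 − 2.447/14.5 = 83.12 %.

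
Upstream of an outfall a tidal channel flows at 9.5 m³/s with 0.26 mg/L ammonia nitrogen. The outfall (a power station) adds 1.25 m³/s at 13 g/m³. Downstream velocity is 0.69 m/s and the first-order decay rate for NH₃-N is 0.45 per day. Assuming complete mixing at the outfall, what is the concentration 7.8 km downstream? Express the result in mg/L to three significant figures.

After complete mixing, C₀ = (1.25·13 + 9.5·0.26) / 10.75 = 1.741 mg/L.
Travel time t = 7800 m / 0.69 m/s = 1.13e+04 s = 0.1308 d.
C = 1.741·exp(−0.45·0.1308) = 1.741·0.9428 = 1.642 mg/L.

1.64 mg/L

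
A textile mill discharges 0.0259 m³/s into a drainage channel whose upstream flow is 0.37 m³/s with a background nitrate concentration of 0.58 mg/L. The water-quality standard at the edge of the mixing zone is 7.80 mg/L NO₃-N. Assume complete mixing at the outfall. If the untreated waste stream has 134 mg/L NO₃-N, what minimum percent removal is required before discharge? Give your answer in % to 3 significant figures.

Mass balance: 7.8·0.3959 = 0.0259·Cₑ + 0.37·0.58.
Cₑ = (3.088 − 0.2146) / 0.0259 = 110.9 mg/L.
Required removal = 1 − 110.9/134 = 17.21 %.

17.2 %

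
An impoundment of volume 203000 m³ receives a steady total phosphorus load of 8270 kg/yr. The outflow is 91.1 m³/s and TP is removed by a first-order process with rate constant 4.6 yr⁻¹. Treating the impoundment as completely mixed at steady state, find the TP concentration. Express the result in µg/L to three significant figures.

Outflow Q = 91.1 m³/s × 3.156e+07 s/yr = 2.875e+09 m³/yr.
Steady-state CSTR mass balance: W = Q·C + k·V·C, so C = W/(Q + kV).
Q + kV = 2.875e+09 + 4.6·203000 = 2.876e+09 m³/yr.
C = 8270/2.876e+09 = 2.876e-06 kg/m³ = 0.002876 mg/L = 2.876 µg/L.

2.88 µg/L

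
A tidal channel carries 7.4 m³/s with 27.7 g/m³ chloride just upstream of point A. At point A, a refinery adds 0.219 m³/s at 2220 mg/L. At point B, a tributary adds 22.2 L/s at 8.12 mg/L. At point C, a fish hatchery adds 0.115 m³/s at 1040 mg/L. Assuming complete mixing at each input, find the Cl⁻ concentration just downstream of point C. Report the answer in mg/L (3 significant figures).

105 mg/L

After input A: C = (7.4·27.7 + 0.219·2220) / 7.619 = 90.72 mg/L.
22.2 L/s = 0.0222 m³/s.
After input B: C = (7.619·90.72 + 0.0222·8.12) / 7.641 = 90.48 mg/L.
After input C: C = (7.641·90.48 + 0.115·1040) / 7.756 = 104.6 mg/L.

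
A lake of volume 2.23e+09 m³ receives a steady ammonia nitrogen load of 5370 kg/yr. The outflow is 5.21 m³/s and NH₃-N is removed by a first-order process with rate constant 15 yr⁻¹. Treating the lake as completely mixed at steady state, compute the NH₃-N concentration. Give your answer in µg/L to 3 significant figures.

0.160 µg/L

Outflow Q = 5.21 m³/s × 3.156e+07 s/yr = 1.644e+08 m³/yr.
Steady-state CSTR mass balance: W = Q·C + k·V·C, so C = W/(Q + kV).
Q + kV = 1.644e+08 + 15·2.23e+09 = 3.361e+10 m³/yr.
C = 5370/3.361e+10 = 1.598e-07 kg/m³ = 0.0001598 mg/L = 0.1598 µg/L.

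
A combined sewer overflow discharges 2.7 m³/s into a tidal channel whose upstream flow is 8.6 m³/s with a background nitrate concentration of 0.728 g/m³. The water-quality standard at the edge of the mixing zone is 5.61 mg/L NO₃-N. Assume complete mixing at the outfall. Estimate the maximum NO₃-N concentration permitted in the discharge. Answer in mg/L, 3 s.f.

Mass balance: 5.61·11.3 = 2.7·Cₑ + 8.6·0.728.
Cₑ = (63.39 − 6.261) / 2.7 = 21.16 mg/L.

21.2 mg/L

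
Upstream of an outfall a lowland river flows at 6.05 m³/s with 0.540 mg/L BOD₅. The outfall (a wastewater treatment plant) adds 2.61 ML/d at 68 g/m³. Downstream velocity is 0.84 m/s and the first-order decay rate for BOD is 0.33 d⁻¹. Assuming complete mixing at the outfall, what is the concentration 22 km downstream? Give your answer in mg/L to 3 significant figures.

0.792 mg/L

2.61 ML/d = 0.03021 m³/s.
After complete mixing, C₀ = (0.03021·68 + 6.05·0.54) / 6.08 = 0.8752 mg/L.
Travel time t = 2.2e+04 m / 0.84 m/s = 2.619e+04 s = 0.3031 d.
C = 0.8752·exp(−0.33·0.3031) = 0.8752·0.9048 = 0.7919 mg/L.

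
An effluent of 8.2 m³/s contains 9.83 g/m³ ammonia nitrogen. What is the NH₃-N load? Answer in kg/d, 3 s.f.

Mass flux = Q·C = 8.2 m³/s × 9.83 g/m³ = 80.61 g/s.
= 80.61 g/s × 86.4 = 6964 kg/d.

6960 kg/d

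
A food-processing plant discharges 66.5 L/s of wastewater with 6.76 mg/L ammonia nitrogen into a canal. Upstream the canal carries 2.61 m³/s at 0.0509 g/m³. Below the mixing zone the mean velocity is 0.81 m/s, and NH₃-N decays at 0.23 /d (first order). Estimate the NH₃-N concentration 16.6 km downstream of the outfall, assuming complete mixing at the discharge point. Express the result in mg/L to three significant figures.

66.5 L/s = 0.0665 m³/s.
After complete mixing, C₀ = (0.0665·6.76 + 2.61·0.0509) / 2.676 = 0.2176 mg/L.
Travel time t = 1.66e+04 m / 0.81 m/s = 2.049e+04 s = 0.2372 d.
C = 0.2176·exp(−0.23·0.2372) = 0.2176·0.9469 = 0.206 mg/L.

0.206 mg/L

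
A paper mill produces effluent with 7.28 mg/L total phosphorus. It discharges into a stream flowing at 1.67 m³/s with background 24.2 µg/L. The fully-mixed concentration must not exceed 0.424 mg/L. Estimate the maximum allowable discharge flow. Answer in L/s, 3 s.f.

24.2 µg/L = 0.0242 mg/L.
Mass balance at complete mixing: C_std·(Q_w + Q_r) = Q_w·C_e + Q_r·C_b.
Rearranging, Q_w = Q_r·(C_std − C_b)/(C_e − C_std) = 1.67·(0.424 − 0.0242) / (7.28 − 0.424) = 0.09738 m³/s.
= 97.38 L/s.

97.4 L/s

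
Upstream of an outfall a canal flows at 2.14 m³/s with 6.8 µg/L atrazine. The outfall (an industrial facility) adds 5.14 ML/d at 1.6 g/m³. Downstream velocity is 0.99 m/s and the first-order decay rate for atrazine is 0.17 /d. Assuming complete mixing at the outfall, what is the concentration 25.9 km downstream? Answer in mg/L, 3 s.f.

0.0474 mg/L

5.14 ML/d = 0.05949 m³/s.
6.8 µg/L = 0.0068 mg/L.
After complete mixing, C₀ = (0.05949·1.6 + 2.14·0.0068) / 2.199 = 0.04989 mg/L.
Travel time t = 2.59e+04 m / 0.99 m/s = 2.616e+04 s = 0.3028 d.
C = 0.04989·exp(−0.17·0.3028) = 0.04989·0.9498 = 0.04739 mg/L.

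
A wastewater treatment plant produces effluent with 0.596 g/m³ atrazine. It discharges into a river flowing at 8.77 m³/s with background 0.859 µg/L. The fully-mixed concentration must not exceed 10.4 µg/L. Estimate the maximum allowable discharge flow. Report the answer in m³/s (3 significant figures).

0.143 m³/s

0.859 µg/L = 0.000859 mg/L.
10.4 µg/L = 0.0104 mg/L.
Mass balance at complete mixing: C_std·(Q_w + Q_r) = Q_w·C_e + Q_r·C_b.
Rearranging, Q_w = Q_r·(C_std − C_b)/(C_e − C_std) = 8.77·(0.0104 − 0.000859) / (0.596 − 0.0104) = 0.1429 m³/s.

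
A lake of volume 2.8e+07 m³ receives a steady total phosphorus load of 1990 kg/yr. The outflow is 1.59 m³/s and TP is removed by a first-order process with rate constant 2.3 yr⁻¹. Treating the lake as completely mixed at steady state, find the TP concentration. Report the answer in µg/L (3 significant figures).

17.4 µg/L

Outflow Q = 1.59 m³/s × 3.156e+07 s/yr = 5.018e+07 m³/yr.
Steady-state CSTR mass balance: W = Q·C + k·V·C, so C = W/(Q + kV).
Q + kV = 5.018e+07 + 2.3·2.8e+07 = 1.146e+08 m³/yr.
C = 1990/1.146e+08 = 1.737e-05 kg/m³ = 0.01737 mg/L = 17.37 µg/L.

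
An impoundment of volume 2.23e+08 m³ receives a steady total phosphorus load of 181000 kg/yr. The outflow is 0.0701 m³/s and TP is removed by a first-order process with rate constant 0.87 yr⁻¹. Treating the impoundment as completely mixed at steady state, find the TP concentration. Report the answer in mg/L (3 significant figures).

Outflow Q = 0.0701 m³/s × 3.156e+07 s/yr = 2.212e+06 m³/yr.
Steady-state CSTR mass balance: W = Q·C + k·V·C, so C = W/(Q + kV).
Q + kV = 2.212e+06 + 0.87·2.23e+08 = 1.962e+08 m³/yr.
C = 181000/1.962e+08 = 0.0009224 kg/m³ = 0.9224 mg/L.

0.922 mg/L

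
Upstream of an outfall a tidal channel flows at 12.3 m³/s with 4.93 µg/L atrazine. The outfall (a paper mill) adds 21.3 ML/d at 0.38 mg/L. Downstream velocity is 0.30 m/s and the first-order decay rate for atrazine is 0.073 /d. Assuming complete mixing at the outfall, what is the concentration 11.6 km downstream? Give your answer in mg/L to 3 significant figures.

0.0119 mg/L

21.3 ML/d = 0.2465 m³/s.
4.93 µg/L = 0.00493 mg/L.
After complete mixing, C₀ = (0.2465·0.38 + 12.3·0.00493) / 12.55 = 0.0123 mg/L.
Travel time t = 1.16e+04 m / 0.30 m/s = 3.867e+04 s = 0.4475 d.
C = 0.0123·exp(−0.073·0.4475) = 0.0123·0.9679 = 0.0119 mg/L.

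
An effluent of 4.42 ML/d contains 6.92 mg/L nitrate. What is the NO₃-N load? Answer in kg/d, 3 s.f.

4.42 ML/d = 0.05116 m³/s.
Mass flux = Q·C = 0.05116 m³/s × 6.92 g/m³ = 0.354 g/s.
= 0.354 g/s × 86.4 = 30.59 kg/d.

30.6 kg/d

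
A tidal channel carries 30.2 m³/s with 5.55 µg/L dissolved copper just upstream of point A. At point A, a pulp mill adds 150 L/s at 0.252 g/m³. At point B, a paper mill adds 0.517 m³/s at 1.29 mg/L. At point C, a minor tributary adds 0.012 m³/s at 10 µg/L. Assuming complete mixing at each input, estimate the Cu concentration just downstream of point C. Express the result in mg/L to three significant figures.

5.55 µg/L = 0.00555 mg/L.
150 L/s = 0.15 m³/s.
After input A: C = (30.2·0.00555 + 0.15·0.252) / 30.35 = 0.006768 mg/L.
After input B: C = (30.35·0.006768 + 0.517·1.29) / 30.87 = 0.02826 mg/L.
10 µg/L = 0.01 mg/L.
After input C: C = (30.87·0.02826 + 0.012·0.01) / 30.88 = 0.02825 mg/L.

0.0283 mg/L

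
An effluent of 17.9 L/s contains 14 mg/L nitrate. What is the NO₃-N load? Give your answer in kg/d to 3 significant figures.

21.7 kg/d

17.9 L/s = 0.0179 m³/s.
Mass flux = Q·C = 0.0179 m³/s × 14 g/m³ = 0.2506 g/s.
= 0.2506 g/s × 86.4 = 21.65 kg/d.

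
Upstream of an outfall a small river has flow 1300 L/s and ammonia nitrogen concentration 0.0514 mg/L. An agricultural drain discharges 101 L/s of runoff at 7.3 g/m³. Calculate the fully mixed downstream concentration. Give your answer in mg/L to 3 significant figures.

0.574 mg/L

101 L/s = 0.101 m³/s.
1300 L/s = 1.3 m³/s.
Flow-weighted mixing gives C = (0.101·7.3 + 1.3·0.0514) / (0.101 + 1.3) = 0.8041/1.401 = 0.574 mg/L.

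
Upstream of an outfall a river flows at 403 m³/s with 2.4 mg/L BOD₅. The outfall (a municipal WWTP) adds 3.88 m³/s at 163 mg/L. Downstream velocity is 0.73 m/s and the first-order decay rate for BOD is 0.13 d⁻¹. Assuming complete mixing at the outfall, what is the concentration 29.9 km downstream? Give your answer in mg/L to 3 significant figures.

3.70 mg/L

After complete mixing, C₀ = (3.88·163 + 403·2.4) / 406.9 = 3.931 mg/L.
Travel time t = 2.99e+04 m / 0.73 m/s = 4.096e+04 s = 0.4741 d.
C = 3.931·exp(−0.13·0.4741) = 3.931·0.9402 = 3.697 mg/L.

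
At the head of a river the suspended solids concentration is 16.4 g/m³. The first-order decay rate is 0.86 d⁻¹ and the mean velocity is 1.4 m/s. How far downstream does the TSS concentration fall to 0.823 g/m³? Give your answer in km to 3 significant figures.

421 km

From C = C₀·e^(−kt), t = ln(C₀/C)/k = ln(16.4/0.823)/0.86 = 2.992/0.86 = 3.479 d.
Distance = v·t = 1.4 m/s × 3.006e+05 s = 4.208e+05 m = 420.8 km.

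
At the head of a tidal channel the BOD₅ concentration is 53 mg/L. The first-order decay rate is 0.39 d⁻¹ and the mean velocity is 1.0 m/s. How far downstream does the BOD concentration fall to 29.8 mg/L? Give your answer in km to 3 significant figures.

128 km

From C = C₀·e^(−kt), t = ln(C₀/C)/k = ln(53/29.8)/0.39 = 0.5758/0.39 = 1.476 d.
Distance = v·t = 1.0 m/s × 1.276e+05 s = 1.276e+05 m = 127.6 km.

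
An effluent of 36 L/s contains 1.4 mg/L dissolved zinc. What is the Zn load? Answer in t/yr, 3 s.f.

36 L/s = 0.036 m³/s.
Mass flux = Q·C = 0.036 m³/s × 1.4 g/m³ = 0.0504 g/s.
= 0.0504 g/s × 31.56 = 1.591 t/yr.

1.59 t/yr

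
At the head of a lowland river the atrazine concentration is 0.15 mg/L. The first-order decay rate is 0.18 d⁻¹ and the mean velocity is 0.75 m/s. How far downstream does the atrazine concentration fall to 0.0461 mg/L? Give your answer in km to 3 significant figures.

425 km

From C = C₀·e^(−kt), t = ln(C₀/C)/k = ln(0.15/0.0461)/0.18 = 1.18/0.18 = 6.555 d.
Distance = v·t = 0.75 m/s × 5.663e+05 s = 4.247e+05 m = 424.7 km.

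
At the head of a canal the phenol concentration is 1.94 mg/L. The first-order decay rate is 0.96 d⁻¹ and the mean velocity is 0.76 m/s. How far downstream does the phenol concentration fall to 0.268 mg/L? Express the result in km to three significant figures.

From C = C₀·e^(−kt), t = ln(C₀/C)/k = ln(1.94/0.268)/0.96 = 1.979/0.96 = 2.062 d.
Distance = v·t = 0.76 m/s × 1.782e+05 s = 1.354e+05 m = 135.4 km.

135 km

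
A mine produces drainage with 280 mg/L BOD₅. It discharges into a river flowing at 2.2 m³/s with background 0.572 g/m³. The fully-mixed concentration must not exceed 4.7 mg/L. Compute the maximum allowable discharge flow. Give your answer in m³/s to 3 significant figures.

Mass balance at complete mixing: C_std·(Q_w + Q_r) = Q_w·C_e + Q_r·C_b.
Rearranging, Q_w = Q_r·(C_std − C_b)/(C_e − C_std) = 2.2·(4.7 − 0.572) / (280 − 4.7) = 0.03299 m³/s.

0.0330 m³/s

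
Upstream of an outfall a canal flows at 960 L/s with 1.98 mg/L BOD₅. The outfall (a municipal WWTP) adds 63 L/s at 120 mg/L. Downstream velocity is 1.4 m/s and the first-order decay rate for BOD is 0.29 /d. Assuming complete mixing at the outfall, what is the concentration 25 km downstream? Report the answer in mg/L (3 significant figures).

63 L/s = 0.063 m³/s.
960 L/s = 0.96 m³/s.
After complete mixing, C₀ = (0.063·120 + 0.96·1.98) / 1.023 = 9.248 mg/L.
Travel time t = 2.5e+04 m / 1.4 m/s = 1.786e+04 s = 0.2067 d.
C = 9.248·exp(−0.29·0.2067) = 9.248·0.9418 = 8.71 mg/L.

8.71 mg/L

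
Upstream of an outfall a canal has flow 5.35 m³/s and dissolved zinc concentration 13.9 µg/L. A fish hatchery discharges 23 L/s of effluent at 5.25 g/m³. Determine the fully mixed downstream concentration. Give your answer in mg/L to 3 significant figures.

0.0363 mg/L

23 L/s = 0.023 m³/s.
13.9 µg/L = 0.0139 mg/L.
By mass balance at complete mixing, C = (0.023·5.25 + 5.35·0.0139) / (0.023 + 5.35) = 0.1951/5.373 = 0.03631 mg/L.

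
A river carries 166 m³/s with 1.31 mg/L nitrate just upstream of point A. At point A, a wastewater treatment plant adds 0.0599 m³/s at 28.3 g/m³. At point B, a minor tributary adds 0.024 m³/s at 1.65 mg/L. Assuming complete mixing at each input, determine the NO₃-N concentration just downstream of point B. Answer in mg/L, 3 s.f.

1.32 mg/L

After input A: C = (166·1.31 + 0.0599·28.3) / 166.1 = 1.32 mg/L.
After input B: C = (166.1·1.32 + 0.024·1.65) / 166.1 = 1.32 mg/L.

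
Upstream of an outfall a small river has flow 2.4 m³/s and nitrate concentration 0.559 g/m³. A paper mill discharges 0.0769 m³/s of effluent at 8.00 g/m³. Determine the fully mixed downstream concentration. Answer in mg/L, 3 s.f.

Flow-weighted mixing gives C = (0.0769·8 + 2.4·0.559) / (0.0769 + 2.4) = 1.957/2.477 = 0.79 mg/L.

0.790 mg/L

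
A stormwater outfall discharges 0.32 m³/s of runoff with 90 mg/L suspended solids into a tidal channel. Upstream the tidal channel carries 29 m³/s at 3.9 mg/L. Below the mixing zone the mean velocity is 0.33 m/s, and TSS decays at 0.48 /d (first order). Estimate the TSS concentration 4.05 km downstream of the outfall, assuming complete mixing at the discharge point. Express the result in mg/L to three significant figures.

After complete mixing, C₀ = (0.32·90 + 29·3.9) / 29.32 = 4.84 mg/L.
Travel time t = 4050 m / 0.33 m/s = 1.227e+04 s = 0.142 d.
C = 4.84·exp(−0.48·0.142) = 4.84·0.9341 = 4.521 mg/L.

4.52 mg/L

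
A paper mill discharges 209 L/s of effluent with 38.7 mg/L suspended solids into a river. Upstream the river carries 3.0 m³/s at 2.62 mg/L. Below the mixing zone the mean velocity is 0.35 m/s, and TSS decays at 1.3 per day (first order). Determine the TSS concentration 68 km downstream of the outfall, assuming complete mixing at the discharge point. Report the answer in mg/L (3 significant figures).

0.267 mg/L

209 L/s = 0.209 m³/s.
After complete mixing, C₀ = (0.209·38.7 + 3·2.62) / 3.209 = 4.97 mg/L.
Travel time t = 6.8e+04 m / 0.35 m/s = 1.943e+05 s = 2.249 d.
C = 4.97·exp(−1.3·2.249) = 4.97·0.05376 = 0.2672 mg/L.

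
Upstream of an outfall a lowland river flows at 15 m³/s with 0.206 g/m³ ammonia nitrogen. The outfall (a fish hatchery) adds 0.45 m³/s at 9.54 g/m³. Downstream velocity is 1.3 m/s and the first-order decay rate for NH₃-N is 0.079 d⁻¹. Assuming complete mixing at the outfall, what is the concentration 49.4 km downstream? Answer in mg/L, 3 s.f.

After complete mixing, C₀ = (0.45·9.54 + 15·0.206) / 15.45 = 0.4779 mg/L.
Travel time t = 4.94e+04 m / 1.3 m/s = 3.8e+04 s = 0.4398 d.
C = 0.4779·exp(−0.079·0.4398) = 0.4779·0.9659 = 0.4615 mg/L.

0.462 mg/L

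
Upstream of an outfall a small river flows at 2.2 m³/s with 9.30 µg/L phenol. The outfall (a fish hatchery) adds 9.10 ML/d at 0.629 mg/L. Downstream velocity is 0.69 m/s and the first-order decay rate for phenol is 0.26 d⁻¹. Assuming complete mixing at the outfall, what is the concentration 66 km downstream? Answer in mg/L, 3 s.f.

0.0282 mg/L

9.10 ML/d = 0.1053 m³/s.
9.30 µg/L = 0.0093 mg/L.
After complete mixing, C₀ = (0.1053·0.629 + 2.2·0.0093) / 2.305 = 0.03761 mg/L.
Travel time t = 6.6e+04 m / 0.69 m/s = 9.565e+04 s = 1.107 d.
C = 0.03761·exp(−0.26·1.107) = 0.03761·0.7499 = 0.0282 mg/L.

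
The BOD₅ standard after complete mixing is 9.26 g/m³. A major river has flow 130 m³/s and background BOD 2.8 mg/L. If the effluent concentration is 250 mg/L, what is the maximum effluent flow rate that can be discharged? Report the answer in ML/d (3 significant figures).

Mass balance at complete mixing: C_std·(Q_w + Q_r) = Q_w·C_e + Q_r·C_b.
Rearranging, Q_w = Q_r·(C_std − C_b)/(C_e − C_std) = 130·(9.26 − 2.8) / (250 − 9.26) = 3.488 m³/s.
= 301.4 ML/d.

301 ML/d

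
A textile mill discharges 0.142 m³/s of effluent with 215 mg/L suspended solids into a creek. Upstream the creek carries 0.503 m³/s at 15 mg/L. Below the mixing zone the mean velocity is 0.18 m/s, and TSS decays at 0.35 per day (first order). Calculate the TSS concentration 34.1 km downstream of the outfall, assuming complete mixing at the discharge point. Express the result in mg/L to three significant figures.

After complete mixing, C₀ = (0.142·215 + 0.503·15) / 0.645 = 59.03 mg/L.
Travel time t = 3.41e+04 m / 0.18 m/s = 1.894e+05 s = 2.193 d.
C = 59.03·exp(−0.35·2.193) = 59.03·0.4642 = 27.4 mg/L.

27.4 mg/L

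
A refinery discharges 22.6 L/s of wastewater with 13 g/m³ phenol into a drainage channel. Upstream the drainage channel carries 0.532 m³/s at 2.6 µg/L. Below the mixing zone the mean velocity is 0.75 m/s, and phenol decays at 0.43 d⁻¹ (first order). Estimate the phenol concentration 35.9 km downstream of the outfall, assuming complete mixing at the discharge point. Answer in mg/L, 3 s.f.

0.419 mg/L

22.6 L/s = 0.0226 m³/s.
2.6 µg/L = 0.0026 mg/L.
After complete mixing, C₀ = (0.0226·13 + 0.532·0.0026) / 0.5546 = 0.5322 mg/L.
Travel time t = 3.59e+04 m / 0.75 m/s = 4.787e+04 s = 0.554 d.
C = 0.5322·exp(−0.43·0.554) = 0.5322·0.788 = 0.4194 mg/L.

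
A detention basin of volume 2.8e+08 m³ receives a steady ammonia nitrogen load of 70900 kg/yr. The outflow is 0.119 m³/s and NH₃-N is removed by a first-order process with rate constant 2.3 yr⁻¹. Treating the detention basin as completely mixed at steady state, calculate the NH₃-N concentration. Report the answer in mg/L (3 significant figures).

0.109 mg/L

Outflow Q = 0.119 m³/s × 3.156e+07 s/yr = 3.755e+06 m³/yr.
Steady-state CSTR mass balance: W = Q·C + k·V·C, so C = W/(Q + kV).
Q + kV = 3.755e+06 + 2.3·2.8e+08 = 6.478e+08 m³/yr.
C = 70900/6.478e+08 = 0.0001095 kg/m³ = 0.1095 mg/L.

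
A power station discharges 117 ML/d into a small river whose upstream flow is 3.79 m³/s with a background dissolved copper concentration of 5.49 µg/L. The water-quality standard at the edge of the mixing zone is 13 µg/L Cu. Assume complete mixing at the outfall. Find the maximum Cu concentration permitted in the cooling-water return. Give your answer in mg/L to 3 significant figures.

0.0340 mg/L

117 ML/d = 1.354 m³/s.
5.49 µg/L = 0.00549 mg/L.
13 µg/L = 0.013 mg/L.
Mass balance: 0.013·5.144 = 1.354·Cₑ + 3.79·0.00549.
Cₑ = (0.06687 − 0.02081) / 1.354 = 0.03402 mg/L.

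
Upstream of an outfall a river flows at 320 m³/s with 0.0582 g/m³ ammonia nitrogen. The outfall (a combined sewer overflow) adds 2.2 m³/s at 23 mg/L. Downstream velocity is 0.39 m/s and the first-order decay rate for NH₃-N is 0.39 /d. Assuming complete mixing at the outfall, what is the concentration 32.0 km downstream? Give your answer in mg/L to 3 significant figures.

After complete mixing, C₀ = (2.2·23 + 320·0.0582) / 322.2 = 0.2148 mg/L.
Travel time t = 3.2e+04 m / 0.39 m/s = 8.205e+04 s = 0.9497 d.
C = 0.2148·exp(−0.39·0.9497) = 0.2148·0.6905 = 0.1483 mg/L.

0.148 mg/L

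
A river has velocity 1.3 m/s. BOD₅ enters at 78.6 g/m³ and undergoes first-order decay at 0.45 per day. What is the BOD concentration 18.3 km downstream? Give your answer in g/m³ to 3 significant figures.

73.0 g/m³

Travel time t = 18.3 km / 1.3 m/s = 1.83e+04/1.3 = 1.408e+04 s = 0.1629 d.
First-order decay: C = 78.6·exp(−0.45·0.1629) = 78.6·0.9293 = 73.04 g/m³.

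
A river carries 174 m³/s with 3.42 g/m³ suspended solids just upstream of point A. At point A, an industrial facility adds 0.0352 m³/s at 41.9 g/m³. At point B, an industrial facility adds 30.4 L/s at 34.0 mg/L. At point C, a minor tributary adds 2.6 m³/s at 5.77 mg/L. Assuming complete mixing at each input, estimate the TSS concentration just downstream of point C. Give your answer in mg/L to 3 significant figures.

3.47 mg/L

After input A: C = (174·3.42 + 0.0352·41.9) / 174 = 3.428 mg/L.
30.4 L/s = 0.0304 m³/s.
After input B: C = (174·3.428 + 0.0304·34) / 174.1 = 3.433 mg/L.
After input C: C = (174.1·3.433 + 2.6·5.77) / 176.7 = 3.468 mg/L.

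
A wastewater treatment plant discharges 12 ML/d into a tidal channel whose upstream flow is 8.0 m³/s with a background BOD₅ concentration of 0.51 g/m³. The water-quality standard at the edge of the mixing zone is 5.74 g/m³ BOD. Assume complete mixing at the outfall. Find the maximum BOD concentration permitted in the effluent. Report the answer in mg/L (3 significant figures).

307 mg/L

12 ML/d = 0.1389 m³/s.
Mass balance: 5.74·8.139 = 0.1389·Cₑ + 8·0.51.
Cₑ = (46.72 − 4.08) / 0.1389 = 307 mg/L.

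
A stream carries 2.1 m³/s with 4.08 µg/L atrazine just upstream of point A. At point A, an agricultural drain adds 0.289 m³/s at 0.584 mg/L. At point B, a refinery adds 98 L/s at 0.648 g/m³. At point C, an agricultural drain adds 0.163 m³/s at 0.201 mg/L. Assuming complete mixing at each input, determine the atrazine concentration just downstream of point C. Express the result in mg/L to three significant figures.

4.08 µg/L = 0.00408 mg/L.
After input A: C = (2.1·0.00408 + 0.289·0.584) / 2.389 = 0.07423 mg/L.
98 L/s = 0.098 m³/s.
After input B: C = (2.389·0.07423 + 0.098·0.648) / 2.487 = 0.09684 mg/L.
After input C: C = (2.487·0.09684 + 0.163·0.201) / 2.65 = 0.1032 mg/L.

0.103 mg/L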